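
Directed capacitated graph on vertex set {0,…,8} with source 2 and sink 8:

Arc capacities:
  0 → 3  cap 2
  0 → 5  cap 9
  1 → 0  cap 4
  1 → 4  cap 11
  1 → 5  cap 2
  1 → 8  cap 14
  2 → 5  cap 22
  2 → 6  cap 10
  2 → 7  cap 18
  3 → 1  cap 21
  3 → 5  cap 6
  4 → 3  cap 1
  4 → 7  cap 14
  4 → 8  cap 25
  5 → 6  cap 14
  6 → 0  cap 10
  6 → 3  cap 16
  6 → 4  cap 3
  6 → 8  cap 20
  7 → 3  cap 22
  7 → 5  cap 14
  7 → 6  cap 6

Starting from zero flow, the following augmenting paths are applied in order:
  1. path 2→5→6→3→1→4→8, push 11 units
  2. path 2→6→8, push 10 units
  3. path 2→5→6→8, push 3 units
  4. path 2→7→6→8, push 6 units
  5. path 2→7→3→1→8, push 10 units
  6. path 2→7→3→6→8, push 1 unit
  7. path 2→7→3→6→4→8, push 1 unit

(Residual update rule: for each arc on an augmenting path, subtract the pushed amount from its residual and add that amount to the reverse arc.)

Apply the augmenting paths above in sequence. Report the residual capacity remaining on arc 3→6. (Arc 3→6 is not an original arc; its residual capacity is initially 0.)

after path 1 (2→5→6→3→1→4→8, push 11): res(3,6)=11
after path 2 (2→6→8, push 10): res(3,6)=11
after path 3 (2→5→6→8, push 3): res(3,6)=11
after path 4 (2→7→6→8, push 6): res(3,6)=11
after path 5 (2→7→3→1→8, push 10): res(3,6)=11
after path 6 (2→7→3→6→8, push 1): res(3,6)=10
after path 7 (2→7→3→6→4→8, push 1): res(3,6)=9

Residual capacity of (3,6): 9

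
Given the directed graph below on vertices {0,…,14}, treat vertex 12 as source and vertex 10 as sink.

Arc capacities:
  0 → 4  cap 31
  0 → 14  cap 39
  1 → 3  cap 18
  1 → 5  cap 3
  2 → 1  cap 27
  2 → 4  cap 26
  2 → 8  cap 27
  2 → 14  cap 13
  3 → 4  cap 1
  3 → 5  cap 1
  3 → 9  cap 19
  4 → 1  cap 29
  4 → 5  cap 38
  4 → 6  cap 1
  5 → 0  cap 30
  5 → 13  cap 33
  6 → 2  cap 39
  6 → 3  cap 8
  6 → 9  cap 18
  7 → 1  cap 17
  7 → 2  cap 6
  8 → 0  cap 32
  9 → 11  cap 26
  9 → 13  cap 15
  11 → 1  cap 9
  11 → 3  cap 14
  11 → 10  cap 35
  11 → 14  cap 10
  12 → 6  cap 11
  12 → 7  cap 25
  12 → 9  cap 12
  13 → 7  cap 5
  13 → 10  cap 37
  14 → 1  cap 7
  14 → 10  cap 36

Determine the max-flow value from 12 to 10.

Maximum flow value: 46

augment #1: 12→9→11→10 bottleneck 12, total now 12
augment #2: 12→6→2→14→10 bottleneck 11, total now 23
augment #3: 12→7→2→14→10 bottleneck 2, total now 25
augment #4: 12→7→1→5→13→10 bottleneck 3, total now 28
augment #5: 12→7→1→3→5→13→10 bottleneck 1, total now 29
augment #6: 12→7→1→3→9→11→10 bottleneck 13, total now 42
augment #7: 12→7→2→4→5→13→10 bottleneck 4, total now 46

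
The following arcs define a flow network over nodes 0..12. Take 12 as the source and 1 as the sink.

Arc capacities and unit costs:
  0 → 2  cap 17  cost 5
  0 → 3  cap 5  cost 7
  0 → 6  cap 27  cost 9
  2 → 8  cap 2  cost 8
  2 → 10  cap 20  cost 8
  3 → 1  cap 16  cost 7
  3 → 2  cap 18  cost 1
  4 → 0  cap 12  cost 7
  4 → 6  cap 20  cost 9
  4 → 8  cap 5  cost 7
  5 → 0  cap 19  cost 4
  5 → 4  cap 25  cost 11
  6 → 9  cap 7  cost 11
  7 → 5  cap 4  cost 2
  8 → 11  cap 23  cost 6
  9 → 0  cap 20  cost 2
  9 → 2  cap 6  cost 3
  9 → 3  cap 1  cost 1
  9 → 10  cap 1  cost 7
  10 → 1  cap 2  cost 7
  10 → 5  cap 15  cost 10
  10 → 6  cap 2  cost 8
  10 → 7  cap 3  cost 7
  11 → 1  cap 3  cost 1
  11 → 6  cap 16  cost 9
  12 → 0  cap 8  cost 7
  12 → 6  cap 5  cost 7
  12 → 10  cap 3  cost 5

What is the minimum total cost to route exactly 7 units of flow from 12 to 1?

shortest-cost path #1: 12→10→1 push 2 @ unit cost 12 (adds 24)
shortest-cost path #2: 12→0→3→1 push 5 @ unit cost 21 (adds 105)
total cost = 129

Minimum cost for 7 units: 129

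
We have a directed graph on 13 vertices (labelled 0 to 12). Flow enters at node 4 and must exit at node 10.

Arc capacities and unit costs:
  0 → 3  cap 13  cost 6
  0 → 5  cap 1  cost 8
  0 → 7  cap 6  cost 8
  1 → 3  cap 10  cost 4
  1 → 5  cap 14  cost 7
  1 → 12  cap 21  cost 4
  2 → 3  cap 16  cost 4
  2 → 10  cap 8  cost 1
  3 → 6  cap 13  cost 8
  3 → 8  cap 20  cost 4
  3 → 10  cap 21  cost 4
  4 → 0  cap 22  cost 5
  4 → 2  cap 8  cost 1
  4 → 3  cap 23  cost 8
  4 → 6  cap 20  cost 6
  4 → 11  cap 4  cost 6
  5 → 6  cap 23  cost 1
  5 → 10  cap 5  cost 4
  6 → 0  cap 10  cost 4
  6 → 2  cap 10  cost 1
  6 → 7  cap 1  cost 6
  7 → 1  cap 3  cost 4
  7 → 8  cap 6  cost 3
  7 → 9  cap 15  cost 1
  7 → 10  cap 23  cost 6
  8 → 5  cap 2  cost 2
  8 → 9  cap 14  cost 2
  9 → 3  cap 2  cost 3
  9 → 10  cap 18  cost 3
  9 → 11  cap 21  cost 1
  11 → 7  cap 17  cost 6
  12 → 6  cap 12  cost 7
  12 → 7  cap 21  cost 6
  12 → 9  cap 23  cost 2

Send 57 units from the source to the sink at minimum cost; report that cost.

Minimum cost for 57 units: 797

shortest-cost path #1: 4→2→10 push 8 @ unit cost 2 (adds 16)
shortest-cost path #2: 4→3→10 push 21 @ unit cost 12 (adds 252)
shortest-cost path #3: 4→6→7→9→10 push 1 @ unit cost 16 (adds 16)
shortest-cost path #4: 4→11→7→9→10 push 4 @ unit cost 16 (adds 64)
shortest-cost path #5: 4→0→5→10 push 1 @ unit cost 17 (adds 17)
shortest-cost path #6: 4→0→7→9→10 push 6 @ unit cost 17 (adds 102)
shortest-cost path #7: 4→3→8→9→10 push 2 @ unit cost 17 (adds 34)
shortest-cost path #8: 4→0→3→8→9→10 push 5 @ unit cost 20 (adds 100)
shortest-cost path #9: 4→0→3→8→5→10 push 2 @ unit cost 21 (adds 42)
shortest-cost path #10: 4→0→3→8→9→7→10 push 6 @ unit cost 22 (adds 132)
shortest-cost path #11: 4→6→2→3→8→9→7→10 push 1 @ unit cost 22 (adds 22)
total cost = 797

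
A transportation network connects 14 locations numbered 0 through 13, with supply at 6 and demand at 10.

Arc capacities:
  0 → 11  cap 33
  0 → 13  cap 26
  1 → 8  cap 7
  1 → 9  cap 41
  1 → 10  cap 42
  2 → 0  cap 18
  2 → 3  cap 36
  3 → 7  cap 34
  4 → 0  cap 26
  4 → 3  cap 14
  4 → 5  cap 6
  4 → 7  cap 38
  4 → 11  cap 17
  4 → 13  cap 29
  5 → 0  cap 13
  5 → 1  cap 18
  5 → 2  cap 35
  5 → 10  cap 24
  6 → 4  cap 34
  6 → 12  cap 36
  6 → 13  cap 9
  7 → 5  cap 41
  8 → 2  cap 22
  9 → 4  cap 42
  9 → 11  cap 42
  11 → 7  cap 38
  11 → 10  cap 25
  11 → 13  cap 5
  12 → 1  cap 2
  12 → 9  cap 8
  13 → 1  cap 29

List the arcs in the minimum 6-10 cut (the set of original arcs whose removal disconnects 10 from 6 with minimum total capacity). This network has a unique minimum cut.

Min-cut arcs: {(6,4), (6,13), (12,1), (12,9)} (total capacity 53)

augment #1: 6→4→5→10 push 6
augment #2: 6→4→11→10 push 17
augment #3: 6→12→1→10 push 2
augment #4: 6→13→1→10 push 9
augment #5: 6→4→0→11→10 push 8
augment #6: 6→4→7→5→10 push 3
augment #7: 6→12→9→4→7→5→10 push 8
max flow = 53; residual-reachable set from 6 gives S-side
cut edges (S→T): {(6,4), (6,13), (12,1), (12,9)} total cap 53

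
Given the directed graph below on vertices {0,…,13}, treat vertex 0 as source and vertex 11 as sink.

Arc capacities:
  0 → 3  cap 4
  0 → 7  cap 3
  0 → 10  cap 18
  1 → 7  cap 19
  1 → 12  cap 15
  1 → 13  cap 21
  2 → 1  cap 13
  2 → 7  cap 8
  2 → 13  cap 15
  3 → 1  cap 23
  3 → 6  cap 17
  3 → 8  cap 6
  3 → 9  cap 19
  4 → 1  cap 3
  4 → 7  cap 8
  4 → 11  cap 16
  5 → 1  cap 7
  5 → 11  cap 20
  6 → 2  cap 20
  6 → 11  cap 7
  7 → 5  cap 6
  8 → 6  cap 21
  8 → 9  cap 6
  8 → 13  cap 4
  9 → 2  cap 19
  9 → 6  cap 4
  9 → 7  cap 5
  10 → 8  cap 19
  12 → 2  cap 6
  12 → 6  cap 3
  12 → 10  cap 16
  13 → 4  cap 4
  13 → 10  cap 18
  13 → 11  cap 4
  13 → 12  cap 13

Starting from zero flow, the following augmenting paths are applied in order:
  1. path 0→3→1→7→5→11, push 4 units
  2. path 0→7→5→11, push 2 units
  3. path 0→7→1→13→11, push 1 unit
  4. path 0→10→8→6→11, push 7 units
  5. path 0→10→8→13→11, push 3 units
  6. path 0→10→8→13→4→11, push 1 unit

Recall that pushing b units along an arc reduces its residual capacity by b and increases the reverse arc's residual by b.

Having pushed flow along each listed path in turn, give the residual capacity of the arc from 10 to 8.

after path 1 (0→3→1→7→5→11, push 4): res(10,8)=19
after path 2 (0→7→5→11, push 2): res(10,8)=19
after path 3 (0→7→1→13→11, push 1): res(10,8)=19
after path 4 (0→10→8→6→11, push 7): res(10,8)=12
after path 5 (0→10→8→13→11, push 3): res(10,8)=9
after path 6 (0→10→8→13→4→11, push 1): res(10,8)=8

Residual capacity of (10,8): 8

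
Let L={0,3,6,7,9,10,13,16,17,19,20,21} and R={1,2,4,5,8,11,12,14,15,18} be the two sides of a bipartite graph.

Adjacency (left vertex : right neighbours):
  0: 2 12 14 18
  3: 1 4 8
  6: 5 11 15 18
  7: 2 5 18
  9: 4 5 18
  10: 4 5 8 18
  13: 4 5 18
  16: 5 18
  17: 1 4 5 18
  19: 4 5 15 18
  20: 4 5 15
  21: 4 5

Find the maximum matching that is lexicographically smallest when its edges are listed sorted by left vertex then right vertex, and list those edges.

Lex-smallest maximum matching: {(0,12), (3,1), (6,11), (7,2), (9,4), (10,8), (13,5), (16,18), (19,15)}

|M| = 9 (so the lex-smallest maximum matching has 9 edges)
process left vertices in ascending order; for each, take the smallest-labelled available neighbour that still permits 9 edges overall, or leave it unmatched if none does
lex-smallest matching: {0-12, 3-1, 6-11, 7-2, 9-4, 10-8, 13-5, 16-18, 19-15}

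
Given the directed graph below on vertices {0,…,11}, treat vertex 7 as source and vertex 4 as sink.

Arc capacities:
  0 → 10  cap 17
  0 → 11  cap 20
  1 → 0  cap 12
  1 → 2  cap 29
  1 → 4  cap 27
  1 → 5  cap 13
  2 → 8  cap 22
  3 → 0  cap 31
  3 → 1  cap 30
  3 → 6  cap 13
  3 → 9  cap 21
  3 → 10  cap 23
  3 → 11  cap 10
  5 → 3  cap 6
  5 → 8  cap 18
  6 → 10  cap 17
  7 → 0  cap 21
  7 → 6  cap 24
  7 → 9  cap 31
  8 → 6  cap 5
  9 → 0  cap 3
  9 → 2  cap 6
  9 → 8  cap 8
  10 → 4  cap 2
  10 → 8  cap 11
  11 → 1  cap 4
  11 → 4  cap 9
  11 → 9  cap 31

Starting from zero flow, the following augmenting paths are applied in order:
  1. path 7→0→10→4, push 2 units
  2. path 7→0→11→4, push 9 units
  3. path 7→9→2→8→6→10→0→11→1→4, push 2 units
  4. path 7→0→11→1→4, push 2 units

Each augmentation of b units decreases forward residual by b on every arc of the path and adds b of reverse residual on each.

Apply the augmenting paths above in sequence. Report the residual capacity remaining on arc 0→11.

after path 1 (7→0→10→4, push 2): res(0,11)=20
after path 2 (7→0→11→4, push 9): res(0,11)=11
after path 3 (7→9→2→8→6→10→0→11→1→4, push 2): res(0,11)=9
after path 4 (7→0→11→1→4, push 2): res(0,11)=7

Residual capacity of (0,11): 7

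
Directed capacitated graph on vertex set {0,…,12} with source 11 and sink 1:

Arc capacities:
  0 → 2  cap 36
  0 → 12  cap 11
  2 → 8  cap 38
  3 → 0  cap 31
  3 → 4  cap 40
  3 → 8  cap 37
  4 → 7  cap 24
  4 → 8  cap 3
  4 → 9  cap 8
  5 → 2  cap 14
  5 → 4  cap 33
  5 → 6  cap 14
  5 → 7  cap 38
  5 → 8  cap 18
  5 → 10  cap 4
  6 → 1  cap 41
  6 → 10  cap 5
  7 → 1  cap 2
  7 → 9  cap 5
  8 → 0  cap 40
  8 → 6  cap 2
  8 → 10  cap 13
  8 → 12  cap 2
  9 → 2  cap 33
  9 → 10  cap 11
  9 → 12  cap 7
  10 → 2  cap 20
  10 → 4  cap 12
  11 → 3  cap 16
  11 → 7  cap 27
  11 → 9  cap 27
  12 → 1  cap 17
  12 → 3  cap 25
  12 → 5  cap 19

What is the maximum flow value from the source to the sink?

augment #1: 11→7→1 bottleneck 2, total now 2
augment #2: 11→9→12→1 bottleneck 7, total now 9
augment #3: 11→3→0→12→1 bottleneck 10, total now 19
augment #4: 11→3→8→6→1 bottleneck 2, total now 21
augment #5: 11→3→0→12→5→6→1 bottleneck 1, total now 22
augment #6: 11→3→8→12→5→6→1 bottleneck 2, total now 24

Maximum flow value: 24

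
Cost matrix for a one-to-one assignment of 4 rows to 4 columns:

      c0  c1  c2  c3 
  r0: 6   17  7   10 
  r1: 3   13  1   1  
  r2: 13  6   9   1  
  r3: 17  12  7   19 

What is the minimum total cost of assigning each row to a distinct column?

one of 2 optimal assignments: row0→col0 (cost 6), row1→col2 (cost 1), row2→col3 (cost 1), row3→col1 (cost 12)
total = 6 + 1 + 1 + 12 = 20

Minimum assignment cost: 20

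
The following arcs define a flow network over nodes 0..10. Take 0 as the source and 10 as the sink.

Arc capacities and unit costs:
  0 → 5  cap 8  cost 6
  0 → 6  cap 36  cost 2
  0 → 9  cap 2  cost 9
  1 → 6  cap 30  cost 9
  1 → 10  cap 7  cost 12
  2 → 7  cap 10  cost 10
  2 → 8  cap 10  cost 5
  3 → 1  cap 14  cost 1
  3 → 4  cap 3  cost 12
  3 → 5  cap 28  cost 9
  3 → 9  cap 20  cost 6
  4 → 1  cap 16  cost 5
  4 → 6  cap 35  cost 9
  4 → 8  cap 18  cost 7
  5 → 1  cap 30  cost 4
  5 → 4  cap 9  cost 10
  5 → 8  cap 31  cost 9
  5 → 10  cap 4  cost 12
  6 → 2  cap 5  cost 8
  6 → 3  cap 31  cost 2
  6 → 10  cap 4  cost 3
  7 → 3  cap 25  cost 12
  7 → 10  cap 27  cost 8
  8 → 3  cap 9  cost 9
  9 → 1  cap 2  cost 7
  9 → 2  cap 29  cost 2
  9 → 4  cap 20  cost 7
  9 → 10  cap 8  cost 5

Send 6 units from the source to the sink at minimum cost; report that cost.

shortest-cost path #1: 0→6→10 push 4 @ unit cost 5 (adds 20)
shortest-cost path #2: 0→9→10 push 2 @ unit cost 14 (adds 28)
total cost = 48

Minimum cost for 6 units: 48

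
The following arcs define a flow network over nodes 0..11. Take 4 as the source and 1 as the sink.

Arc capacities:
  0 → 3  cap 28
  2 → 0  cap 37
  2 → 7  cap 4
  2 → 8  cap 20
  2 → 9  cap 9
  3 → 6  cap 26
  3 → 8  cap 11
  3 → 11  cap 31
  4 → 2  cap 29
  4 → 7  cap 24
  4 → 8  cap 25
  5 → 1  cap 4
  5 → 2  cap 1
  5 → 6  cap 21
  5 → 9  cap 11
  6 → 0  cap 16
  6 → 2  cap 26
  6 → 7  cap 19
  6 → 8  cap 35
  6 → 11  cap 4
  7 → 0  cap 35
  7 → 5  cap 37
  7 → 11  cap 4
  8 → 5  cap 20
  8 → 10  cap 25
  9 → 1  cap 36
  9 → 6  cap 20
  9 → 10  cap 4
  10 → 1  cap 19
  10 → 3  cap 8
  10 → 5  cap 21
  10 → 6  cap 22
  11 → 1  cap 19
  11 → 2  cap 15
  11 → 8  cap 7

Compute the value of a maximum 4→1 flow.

Maximum flow value: 62

augment #1: 4→2→9→1 bottleneck 9, total now 9
augment #2: 4→7→5→1 bottleneck 4, total now 13
augment #3: 4→7→11→1 bottleneck 4, total now 17
augment #4: 4→8→10→1 bottleneck 19, total now 36
augment #5: 4→7→5→9→1 bottleneck 11, total now 47
augment #6: 4→2→0→3→11→1 bottleneck 15, total now 62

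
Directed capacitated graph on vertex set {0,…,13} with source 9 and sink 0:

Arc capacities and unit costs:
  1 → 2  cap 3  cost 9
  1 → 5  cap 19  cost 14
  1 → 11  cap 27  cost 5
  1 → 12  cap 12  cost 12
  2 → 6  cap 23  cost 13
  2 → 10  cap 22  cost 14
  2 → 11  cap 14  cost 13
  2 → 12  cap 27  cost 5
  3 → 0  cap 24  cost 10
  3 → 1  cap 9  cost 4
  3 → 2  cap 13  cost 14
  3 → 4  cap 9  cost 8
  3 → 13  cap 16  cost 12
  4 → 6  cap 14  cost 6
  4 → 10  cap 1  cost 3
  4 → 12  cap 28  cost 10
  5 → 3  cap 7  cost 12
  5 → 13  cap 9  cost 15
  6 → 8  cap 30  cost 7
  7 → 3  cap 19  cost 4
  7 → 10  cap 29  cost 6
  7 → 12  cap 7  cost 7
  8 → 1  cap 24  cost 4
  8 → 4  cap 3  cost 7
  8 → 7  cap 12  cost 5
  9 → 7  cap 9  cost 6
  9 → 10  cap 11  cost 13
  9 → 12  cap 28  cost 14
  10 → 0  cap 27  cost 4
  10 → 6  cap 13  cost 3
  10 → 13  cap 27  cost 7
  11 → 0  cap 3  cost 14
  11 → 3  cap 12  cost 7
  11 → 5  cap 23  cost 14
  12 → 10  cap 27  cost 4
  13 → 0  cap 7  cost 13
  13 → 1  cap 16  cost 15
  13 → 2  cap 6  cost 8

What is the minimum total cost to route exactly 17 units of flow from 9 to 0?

Minimum cost for 17 units: 280

shortest-cost path #1: 9→7→10→0 push 9 @ unit cost 16 (adds 144)
shortest-cost path #2: 9→10→0 push 8 @ unit cost 17 (adds 136)
total cost = 280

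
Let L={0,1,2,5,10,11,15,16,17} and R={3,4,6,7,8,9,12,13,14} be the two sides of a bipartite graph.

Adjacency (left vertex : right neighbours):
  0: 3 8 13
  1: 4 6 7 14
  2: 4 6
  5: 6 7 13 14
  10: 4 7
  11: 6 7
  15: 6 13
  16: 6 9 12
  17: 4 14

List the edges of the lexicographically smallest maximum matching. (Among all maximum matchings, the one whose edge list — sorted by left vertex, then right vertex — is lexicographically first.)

Lex-smallest maximum matching: {(0,3), (1,4), (2,6), (5,7), (15,13), (16,9), (17,14)}

|M| = 7 (so the lex-smallest maximum matching has 7 edges)
process left vertices in ascending order; for each, take the smallest-labelled available neighbour that still permits 7 edges overall, or leave it unmatched if none does
lex-smallest matching: {0-3, 1-4, 2-6, 5-7, 15-13, 16-9, 17-14}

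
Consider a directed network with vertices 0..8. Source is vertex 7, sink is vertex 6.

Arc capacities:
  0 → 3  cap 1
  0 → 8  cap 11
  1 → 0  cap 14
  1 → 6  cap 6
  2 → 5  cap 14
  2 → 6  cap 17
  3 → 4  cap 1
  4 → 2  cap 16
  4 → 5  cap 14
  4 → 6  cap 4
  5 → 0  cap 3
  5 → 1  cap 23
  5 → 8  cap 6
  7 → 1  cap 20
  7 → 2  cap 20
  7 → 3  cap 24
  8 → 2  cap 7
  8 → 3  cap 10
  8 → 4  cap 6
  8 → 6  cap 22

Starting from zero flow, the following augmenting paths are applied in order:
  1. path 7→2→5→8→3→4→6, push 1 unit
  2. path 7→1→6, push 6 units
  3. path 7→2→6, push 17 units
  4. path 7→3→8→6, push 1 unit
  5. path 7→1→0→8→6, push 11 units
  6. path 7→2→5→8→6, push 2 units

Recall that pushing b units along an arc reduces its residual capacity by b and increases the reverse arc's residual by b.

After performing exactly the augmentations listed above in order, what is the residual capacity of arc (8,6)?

Residual capacity of (8,6): 8

after path 1 (7→2→5→8→3→4→6, push 1): res(8,6)=22
after path 2 (7→1→6, push 6): res(8,6)=22
after path 3 (7→2→6, push 17): res(8,6)=22
after path 4 (7→3→8→6, push 1): res(8,6)=21
after path 5 (7→1→0→8→6, push 11): res(8,6)=10
after path 6 (7→2→5→8→6, push 2): res(8,6)=8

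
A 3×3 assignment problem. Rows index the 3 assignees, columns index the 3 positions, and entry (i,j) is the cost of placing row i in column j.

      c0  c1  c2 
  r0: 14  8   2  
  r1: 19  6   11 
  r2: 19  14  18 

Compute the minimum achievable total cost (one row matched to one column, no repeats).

optimal assignment: row0→col2 (cost 2), row1→col1 (cost 6), row2→col0 (cost 19)
total = 2 + 6 + 19 = 27

Minimum assignment cost: 27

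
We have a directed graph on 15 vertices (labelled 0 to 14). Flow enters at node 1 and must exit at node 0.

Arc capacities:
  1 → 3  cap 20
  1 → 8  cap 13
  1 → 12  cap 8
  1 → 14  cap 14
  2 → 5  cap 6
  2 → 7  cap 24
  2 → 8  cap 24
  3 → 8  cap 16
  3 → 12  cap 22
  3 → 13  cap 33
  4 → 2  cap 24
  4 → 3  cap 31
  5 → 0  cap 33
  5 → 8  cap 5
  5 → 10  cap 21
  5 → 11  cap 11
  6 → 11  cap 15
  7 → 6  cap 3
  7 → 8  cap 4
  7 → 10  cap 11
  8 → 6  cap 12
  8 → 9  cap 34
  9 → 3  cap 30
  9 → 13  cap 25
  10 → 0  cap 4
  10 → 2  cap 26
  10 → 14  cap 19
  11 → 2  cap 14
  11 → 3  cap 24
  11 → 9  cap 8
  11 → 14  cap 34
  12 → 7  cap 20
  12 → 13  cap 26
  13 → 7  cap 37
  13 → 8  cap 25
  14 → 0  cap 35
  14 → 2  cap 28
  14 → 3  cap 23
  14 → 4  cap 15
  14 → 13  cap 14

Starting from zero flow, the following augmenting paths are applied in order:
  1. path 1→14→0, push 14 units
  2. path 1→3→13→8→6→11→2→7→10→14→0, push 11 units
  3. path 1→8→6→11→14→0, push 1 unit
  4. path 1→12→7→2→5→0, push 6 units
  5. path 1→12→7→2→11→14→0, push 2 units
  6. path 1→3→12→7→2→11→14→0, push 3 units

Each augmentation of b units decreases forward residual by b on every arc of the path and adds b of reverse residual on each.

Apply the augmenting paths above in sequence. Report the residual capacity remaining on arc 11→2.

Residual capacity of (11,2): 8

after path 1 (1→14→0, push 14): res(11,2)=14
after path 2 (1→3→13→8→6→11→2→7→10→14→0, push 11): res(11,2)=3
after path 3 (1→8→6→11→14→0, push 1): res(11,2)=3
after path 4 (1→12→7→2→5→0, push 6): res(11,2)=3
after path 5 (1→12→7→2→11→14→0, push 2): res(11,2)=5
after path 6 (1→3→12→7→2→11→14→0, push 3): res(11,2)=8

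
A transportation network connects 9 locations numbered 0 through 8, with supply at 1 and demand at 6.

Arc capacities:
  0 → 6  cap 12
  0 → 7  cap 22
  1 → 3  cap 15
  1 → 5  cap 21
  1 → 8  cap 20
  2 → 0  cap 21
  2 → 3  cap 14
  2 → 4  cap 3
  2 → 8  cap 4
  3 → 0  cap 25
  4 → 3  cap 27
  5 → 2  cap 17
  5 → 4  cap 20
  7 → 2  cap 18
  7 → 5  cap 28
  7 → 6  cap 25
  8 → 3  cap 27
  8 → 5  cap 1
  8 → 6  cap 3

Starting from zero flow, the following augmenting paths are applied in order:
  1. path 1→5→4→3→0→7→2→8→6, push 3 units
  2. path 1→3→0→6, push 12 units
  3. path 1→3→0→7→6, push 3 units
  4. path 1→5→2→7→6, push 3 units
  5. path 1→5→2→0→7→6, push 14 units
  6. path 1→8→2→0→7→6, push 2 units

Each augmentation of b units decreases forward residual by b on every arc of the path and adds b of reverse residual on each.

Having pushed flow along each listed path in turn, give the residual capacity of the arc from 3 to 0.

Residual capacity of (3,0): 7

after path 1 (1→5→4→3→0→7→2→8→6, push 3): res(3,0)=22
after path 2 (1→3→0→6, push 12): res(3,0)=10
after path 3 (1→3→0→7→6, push 3): res(3,0)=7
after path 4 (1→5→2→7→6, push 3): res(3,0)=7
after path 5 (1→5→2→0→7→6, push 14): res(3,0)=7
after path 6 (1→8→2→0→7→6, push 2): res(3,0)=7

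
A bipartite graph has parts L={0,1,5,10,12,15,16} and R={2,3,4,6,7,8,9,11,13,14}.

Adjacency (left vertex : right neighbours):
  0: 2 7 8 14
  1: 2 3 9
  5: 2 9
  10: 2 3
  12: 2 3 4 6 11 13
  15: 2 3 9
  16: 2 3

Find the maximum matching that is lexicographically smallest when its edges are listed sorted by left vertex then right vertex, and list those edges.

Lex-smallest maximum matching: {(0,7), (1,2), (5,9), (10,3), (12,4)}

|M| = 5 (so the lex-smallest maximum matching has 5 edges)
process left vertices in ascending order; for each, take the smallest-labelled available neighbour that still permits 5 edges overall, or leave it unmatched if none does
lex-smallest matching: {0-7, 1-2, 5-9, 10-3, 12-4}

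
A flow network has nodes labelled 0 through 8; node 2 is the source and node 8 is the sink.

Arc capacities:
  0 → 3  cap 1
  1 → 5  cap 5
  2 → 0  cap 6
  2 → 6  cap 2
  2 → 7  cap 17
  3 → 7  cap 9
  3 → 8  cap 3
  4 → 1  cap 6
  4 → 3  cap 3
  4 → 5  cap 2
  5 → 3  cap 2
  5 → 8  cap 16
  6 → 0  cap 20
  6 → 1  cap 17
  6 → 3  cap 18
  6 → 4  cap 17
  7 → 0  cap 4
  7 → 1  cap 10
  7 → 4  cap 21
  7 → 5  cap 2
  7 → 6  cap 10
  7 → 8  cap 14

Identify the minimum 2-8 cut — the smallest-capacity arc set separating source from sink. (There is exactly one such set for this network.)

augment #1: 2→7→8 push 14
augment #2: 2→0→3→8 push 1
augment #3: 2→6→3→8 push 2
augment #4: 2→7→5→8 push 2
augment #5: 2→7→1→5→8 push 1
max flow = 20; residual-reachable set from 2 gives S-side
cut edges (S→T): {(0,3), (2,6), (2,7)} total cap 20

Min-cut arcs: {(0,3), (2,6), (2,7)} (total capacity 20)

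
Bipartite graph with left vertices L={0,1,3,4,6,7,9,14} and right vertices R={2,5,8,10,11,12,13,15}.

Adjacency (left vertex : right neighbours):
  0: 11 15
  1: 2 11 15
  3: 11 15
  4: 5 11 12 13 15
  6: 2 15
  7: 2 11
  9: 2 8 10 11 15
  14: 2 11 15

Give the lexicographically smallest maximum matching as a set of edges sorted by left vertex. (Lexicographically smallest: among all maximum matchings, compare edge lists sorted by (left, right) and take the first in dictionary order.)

|M| = 5 (so the lex-smallest maximum matching has 5 edges)
process left vertices in ascending order; for each, take the smallest-labelled available neighbour that still permits 5 edges overall, or leave it unmatched if none does
lex-smallest matching: {0-11, 1-2, 3-15, 4-5, 9-8}

Lex-smallest maximum matching: {(0,11), (1,2), (3,15), (4,5), (9,8)}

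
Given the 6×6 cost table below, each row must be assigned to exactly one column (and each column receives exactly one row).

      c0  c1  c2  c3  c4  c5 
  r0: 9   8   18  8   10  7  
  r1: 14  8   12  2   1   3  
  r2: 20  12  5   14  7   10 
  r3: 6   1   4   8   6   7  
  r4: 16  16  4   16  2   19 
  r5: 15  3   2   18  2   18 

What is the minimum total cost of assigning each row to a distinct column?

Minimum assignment cost: 25

optimal assignment: row0→col5 (cost 7), row1→col3 (cost 2), row2→col2 (cost 5), row3→col0 (cost 6), row4→col4 (cost 2), row5→col1 (cost 3)
total = 7 + 2 + 5 + 6 + 2 + 3 = 25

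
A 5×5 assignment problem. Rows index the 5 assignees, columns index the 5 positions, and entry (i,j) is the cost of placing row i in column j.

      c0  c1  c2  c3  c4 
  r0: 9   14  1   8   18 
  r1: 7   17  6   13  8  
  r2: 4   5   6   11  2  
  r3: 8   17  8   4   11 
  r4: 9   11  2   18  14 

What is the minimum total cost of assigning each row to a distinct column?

Minimum assignment cost: 25

optimal assignment: row0→col2 (cost 1), row1→col0 (cost 7), row2→col4 (cost 2), row3→col3 (cost 4), row4→col1 (cost 11)
total = 1 + 7 + 2 + 4 + 11 = 25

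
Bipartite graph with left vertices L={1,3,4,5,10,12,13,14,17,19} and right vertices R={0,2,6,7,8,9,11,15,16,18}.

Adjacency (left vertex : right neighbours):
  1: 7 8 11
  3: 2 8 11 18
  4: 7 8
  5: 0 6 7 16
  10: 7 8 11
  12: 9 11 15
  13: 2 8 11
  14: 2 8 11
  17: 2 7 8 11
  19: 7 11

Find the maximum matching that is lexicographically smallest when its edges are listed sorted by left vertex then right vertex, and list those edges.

Lex-smallest maximum matching: {(1,7), (3,18), (4,8), (5,0), (10,11), (12,9), (13,2)}

|M| = 7 (so the lex-smallest maximum matching has 7 edges)
process left vertices in ascending order; for each, take the smallest-labelled available neighbour that still permits 7 edges overall, or leave it unmatched if none does
lex-smallest matching: {1-7, 3-18, 4-8, 5-0, 10-11, 12-9, 13-2}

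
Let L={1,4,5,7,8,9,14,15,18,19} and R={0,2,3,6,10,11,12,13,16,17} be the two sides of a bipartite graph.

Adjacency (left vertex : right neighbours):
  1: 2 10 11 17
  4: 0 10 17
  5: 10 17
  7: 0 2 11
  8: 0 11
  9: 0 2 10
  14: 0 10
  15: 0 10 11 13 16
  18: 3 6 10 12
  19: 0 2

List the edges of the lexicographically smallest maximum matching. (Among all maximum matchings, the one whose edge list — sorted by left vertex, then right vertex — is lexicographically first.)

Lex-smallest maximum matching: {(1,2), (4,0), (5,17), (7,11), (9,10), (15,13), (18,3)}

|M| = 7 (so the lex-smallest maximum matching has 7 edges)
process left vertices in ascending order; for each, take the smallest-labelled available neighbour that still permits 7 edges overall, or leave it unmatched if none does
lex-smallest matching: {1-2, 4-0, 5-17, 7-11, 9-10, 15-13, 18-3}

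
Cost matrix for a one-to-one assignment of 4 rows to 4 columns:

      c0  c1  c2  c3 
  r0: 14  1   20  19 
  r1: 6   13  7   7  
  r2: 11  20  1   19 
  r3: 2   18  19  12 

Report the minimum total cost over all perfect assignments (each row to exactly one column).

optimal assignment: row0→col1 (cost 1), row1→col3 (cost 7), row2→col2 (cost 1), row3→col0 (cost 2)
total = 1 + 7 + 1 + 2 = 11

Minimum assignment cost: 11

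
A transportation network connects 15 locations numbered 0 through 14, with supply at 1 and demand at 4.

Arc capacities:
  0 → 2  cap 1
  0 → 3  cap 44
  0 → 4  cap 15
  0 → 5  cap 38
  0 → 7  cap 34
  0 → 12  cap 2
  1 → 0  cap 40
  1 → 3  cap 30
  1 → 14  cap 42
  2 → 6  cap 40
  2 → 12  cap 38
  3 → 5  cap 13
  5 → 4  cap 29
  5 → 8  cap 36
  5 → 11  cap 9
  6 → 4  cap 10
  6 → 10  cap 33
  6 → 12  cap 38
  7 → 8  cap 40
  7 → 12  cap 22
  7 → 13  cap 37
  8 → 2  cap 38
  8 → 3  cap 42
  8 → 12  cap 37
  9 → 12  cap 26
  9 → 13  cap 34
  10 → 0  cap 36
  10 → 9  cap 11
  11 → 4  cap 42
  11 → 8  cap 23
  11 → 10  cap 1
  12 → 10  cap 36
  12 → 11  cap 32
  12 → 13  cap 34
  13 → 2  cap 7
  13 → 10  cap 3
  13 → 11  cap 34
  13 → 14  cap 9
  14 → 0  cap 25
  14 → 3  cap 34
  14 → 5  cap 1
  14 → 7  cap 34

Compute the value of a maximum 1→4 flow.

Maximum flow value: 95

augment #1: 1→0→4 bottleneck 15, total now 15
augment #2: 1→0→5→4 bottleneck 25, total now 40
augment #3: 1→3→5→4 bottleneck 4, total now 44
augment #4: 1→3→5→11→4 bottleneck 9, total now 53
augment #5: 1→14→0→2→6→4 bottleneck 1, total now 54
augment #6: 1→14→0→12→11→4 bottleneck 2, total now 56
augment #7: 1→14→7→12→11→4 bottleneck 22, total now 78
augment #8: 1→14→7→13→11→4 bottleneck 9, total now 87
augment #9: 1→14→5→8→2→6→4 bottleneck 1, total now 88
augment #10: 1→14→7→8→2→6→4 bottleneck 3, total now 91
augment #11: 1→14→0→5→8→2→6→4 bottleneck 4, total now 95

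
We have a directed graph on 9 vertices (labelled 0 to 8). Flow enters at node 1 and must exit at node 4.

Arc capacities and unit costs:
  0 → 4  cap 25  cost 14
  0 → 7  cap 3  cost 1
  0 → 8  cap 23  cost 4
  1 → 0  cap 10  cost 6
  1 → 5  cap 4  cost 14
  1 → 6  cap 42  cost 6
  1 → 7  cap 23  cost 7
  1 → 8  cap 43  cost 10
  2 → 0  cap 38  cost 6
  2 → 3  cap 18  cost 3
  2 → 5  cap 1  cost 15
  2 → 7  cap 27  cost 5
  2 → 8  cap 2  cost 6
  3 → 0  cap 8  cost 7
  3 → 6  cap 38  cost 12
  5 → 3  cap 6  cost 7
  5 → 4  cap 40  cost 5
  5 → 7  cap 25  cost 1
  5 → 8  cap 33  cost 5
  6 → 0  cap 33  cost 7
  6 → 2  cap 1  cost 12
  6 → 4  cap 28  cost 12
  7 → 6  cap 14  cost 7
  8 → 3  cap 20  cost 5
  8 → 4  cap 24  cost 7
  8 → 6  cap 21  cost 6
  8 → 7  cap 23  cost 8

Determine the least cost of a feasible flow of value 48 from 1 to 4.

Minimum cost for 48 units: 840

shortest-cost path #1: 1→8→4 push 24 @ unit cost 17 (adds 408)
shortest-cost path #2: 1→6→4 push 24 @ unit cost 18 (adds 432)
total cost = 840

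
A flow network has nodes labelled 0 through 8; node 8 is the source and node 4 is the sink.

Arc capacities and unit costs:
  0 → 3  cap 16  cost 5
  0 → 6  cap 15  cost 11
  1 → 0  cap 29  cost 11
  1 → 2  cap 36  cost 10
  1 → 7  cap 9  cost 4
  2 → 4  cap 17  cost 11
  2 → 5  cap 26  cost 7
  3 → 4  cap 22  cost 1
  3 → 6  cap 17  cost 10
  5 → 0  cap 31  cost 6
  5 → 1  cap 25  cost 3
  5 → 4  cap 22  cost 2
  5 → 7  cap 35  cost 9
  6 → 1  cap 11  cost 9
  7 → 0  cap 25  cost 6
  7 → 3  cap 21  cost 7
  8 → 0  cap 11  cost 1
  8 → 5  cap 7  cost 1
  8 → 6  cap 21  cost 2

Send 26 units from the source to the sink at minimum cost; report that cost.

Minimum cost for 26 units: 282

shortest-cost path #1: 8→5→4 push 7 @ unit cost 3 (adds 21)
shortest-cost path #2: 8→0→3→4 push 11 @ unit cost 7 (adds 77)
shortest-cost path #3: 8→6→1→7→3→4 push 8 @ unit cost 23 (adds 184)
total cost = 282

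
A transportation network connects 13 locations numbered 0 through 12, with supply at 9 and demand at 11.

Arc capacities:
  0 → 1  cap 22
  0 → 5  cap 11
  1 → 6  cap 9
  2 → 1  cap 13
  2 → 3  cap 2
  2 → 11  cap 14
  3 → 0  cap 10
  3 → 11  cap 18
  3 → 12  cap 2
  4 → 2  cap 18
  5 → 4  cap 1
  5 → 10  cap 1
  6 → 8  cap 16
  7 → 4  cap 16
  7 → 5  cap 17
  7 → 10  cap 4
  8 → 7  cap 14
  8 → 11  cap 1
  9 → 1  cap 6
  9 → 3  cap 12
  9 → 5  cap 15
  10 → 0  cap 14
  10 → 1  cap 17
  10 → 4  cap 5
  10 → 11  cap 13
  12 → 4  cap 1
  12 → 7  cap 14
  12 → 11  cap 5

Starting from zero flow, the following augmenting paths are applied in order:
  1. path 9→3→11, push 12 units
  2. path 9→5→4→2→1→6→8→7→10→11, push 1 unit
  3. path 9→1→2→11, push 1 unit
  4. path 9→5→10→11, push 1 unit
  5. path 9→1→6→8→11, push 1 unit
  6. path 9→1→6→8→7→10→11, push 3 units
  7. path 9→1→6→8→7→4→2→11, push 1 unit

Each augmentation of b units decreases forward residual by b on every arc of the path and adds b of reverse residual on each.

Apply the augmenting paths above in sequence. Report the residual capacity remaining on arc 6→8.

Residual capacity of (6,8): 10

after path 1 (9→3→11, push 12): res(6,8)=16
after path 2 (9→5→4→2→1→6→8→7→10→11, push 1): res(6,8)=15
after path 3 (9→1→2→11, push 1): res(6,8)=15
after path 4 (9→5→10→11, push 1): res(6,8)=15
after path 5 (9→1→6→8→11, push 1): res(6,8)=14
after path 6 (9→1→6→8→7→10→11, push 3): res(6,8)=11
after path 7 (9→1→6→8→7→4→2→11, push 1): res(6,8)=10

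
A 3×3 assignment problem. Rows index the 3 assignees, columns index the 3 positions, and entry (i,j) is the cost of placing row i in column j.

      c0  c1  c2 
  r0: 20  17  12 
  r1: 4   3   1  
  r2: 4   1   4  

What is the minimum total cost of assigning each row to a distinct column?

Minimum assignment cost: 17

optimal assignment: row0→col2 (cost 12), row1→col0 (cost 4), row2→col1 (cost 1)
total = 12 + 4 + 1 = 17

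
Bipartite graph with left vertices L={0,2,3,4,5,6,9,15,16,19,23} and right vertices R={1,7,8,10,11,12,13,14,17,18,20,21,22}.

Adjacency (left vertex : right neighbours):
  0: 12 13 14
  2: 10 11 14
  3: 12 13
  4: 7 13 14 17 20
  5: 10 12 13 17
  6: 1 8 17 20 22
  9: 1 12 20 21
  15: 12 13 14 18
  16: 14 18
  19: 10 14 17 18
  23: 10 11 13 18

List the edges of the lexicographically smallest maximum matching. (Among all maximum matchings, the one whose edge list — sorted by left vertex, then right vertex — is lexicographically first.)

|M| = 10 (so the lex-smallest maximum matching has 10 edges)
process left vertices in ascending order; for each, take the smallest-labelled available neighbour that still permits 10 edges overall, or leave it unmatched if none does
lex-smallest matching: {0-12, 2-10, 3-13, 4-7, 5-17, 6-1, 9-20, 15-14, 16-18, 23-11}

Lex-smallest maximum matching: {(0,12), (2,10), (3,13), (4,7), (5,17), (6,1), (9,20), (15,14), (16,18), (23,11)}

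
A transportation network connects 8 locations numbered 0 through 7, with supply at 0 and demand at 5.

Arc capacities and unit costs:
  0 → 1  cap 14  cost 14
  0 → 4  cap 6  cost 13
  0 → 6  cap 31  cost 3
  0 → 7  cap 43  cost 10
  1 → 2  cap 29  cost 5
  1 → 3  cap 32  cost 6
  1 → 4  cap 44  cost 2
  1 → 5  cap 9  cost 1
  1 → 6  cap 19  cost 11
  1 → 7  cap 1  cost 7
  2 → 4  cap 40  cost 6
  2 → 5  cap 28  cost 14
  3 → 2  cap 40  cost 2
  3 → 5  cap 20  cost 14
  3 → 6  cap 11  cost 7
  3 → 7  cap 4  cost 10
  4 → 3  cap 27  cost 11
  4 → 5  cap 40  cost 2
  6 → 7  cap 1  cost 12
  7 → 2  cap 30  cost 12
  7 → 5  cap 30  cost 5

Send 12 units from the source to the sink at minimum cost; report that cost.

shortest-cost path #1: 0→1→5 push 9 @ unit cost 15 (adds 135)
shortest-cost path #2: 0→4→5 push 3 @ unit cost 15 (adds 45)
total cost = 180

Minimum cost for 12 units: 180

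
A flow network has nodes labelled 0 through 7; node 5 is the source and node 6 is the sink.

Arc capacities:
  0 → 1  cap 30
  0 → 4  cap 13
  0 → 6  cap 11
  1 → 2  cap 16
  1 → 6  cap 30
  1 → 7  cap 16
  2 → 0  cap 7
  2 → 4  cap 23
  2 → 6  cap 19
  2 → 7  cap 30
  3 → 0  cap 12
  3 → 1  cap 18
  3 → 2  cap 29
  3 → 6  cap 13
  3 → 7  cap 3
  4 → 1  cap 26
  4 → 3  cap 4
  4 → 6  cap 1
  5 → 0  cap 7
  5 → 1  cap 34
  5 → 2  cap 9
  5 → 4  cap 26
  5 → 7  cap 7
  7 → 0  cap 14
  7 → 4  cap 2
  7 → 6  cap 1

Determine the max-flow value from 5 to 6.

Maximum flow value: 66

augment #1: 5→0→6 bottleneck 7, total now 7
augment #2: 5→1→6 bottleneck 30, total now 37
augment #3: 5→2→6 bottleneck 9, total now 46
augment #4: 5→4→6 bottleneck 1, total now 47
augment #5: 5→7→6 bottleneck 1, total now 48
augment #6: 5→1→2→6 bottleneck 4, total now 52
augment #7: 5→4→3→6 bottleneck 4, total now 56
augment #8: 5→7→0→6 bottleneck 4, total now 60
augment #9: 5→4→1→2→6 bottleneck 6, total now 66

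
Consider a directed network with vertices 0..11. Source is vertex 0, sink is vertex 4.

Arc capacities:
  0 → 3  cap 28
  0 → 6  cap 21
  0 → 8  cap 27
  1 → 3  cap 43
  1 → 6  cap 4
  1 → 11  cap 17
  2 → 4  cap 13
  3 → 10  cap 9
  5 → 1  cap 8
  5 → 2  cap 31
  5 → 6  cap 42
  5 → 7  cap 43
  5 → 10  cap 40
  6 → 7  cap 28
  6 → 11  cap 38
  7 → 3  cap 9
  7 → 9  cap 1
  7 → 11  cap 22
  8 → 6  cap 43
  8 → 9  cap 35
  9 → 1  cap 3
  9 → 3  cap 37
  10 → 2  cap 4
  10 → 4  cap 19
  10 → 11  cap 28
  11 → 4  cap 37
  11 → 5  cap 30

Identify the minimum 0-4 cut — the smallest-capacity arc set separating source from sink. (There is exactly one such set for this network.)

augment #1: 0→3→10→4 push 9
augment #2: 0→6→11→4 push 21
augment #3: 0→8→6→11→4 push 16
augment #4: 0→8→6→11→5→2→4 push 1
augment #5: 0→8→6→7→11→5→2→4 push 10
max flow = 57; residual-reachable set from 0 gives S-side
cut edges (S→T): {(0,6), (0,8), (3,10)} total cap 57

Min-cut arcs: {(0,6), (0,8), (3,10)} (total capacity 57)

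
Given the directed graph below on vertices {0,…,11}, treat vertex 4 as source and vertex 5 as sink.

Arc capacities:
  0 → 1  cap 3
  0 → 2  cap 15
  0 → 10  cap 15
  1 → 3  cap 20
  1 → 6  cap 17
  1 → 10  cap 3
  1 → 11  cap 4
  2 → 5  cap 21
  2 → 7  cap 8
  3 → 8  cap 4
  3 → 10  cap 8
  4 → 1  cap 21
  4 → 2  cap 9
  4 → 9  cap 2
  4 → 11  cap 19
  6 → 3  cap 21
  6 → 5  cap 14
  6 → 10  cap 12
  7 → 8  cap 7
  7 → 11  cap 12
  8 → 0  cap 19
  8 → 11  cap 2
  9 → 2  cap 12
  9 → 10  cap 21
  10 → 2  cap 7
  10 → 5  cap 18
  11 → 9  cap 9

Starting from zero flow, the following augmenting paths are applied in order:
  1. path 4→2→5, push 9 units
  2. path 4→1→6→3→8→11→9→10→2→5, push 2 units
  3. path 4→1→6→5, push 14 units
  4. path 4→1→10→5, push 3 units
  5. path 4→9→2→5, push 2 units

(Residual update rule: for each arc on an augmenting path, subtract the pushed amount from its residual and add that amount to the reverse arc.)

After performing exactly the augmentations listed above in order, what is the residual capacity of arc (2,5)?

Residual capacity of (2,5): 8

after path 1 (4→2→5, push 9): res(2,5)=12
after path 2 (4→1→6→3→8→11→9→10→2→5, push 2): res(2,5)=10
after path 3 (4→1→6→5, push 14): res(2,5)=10
after path 4 (4→1→10→5, push 3): res(2,5)=10
after path 5 (4→9→2→5, push 2): res(2,5)=8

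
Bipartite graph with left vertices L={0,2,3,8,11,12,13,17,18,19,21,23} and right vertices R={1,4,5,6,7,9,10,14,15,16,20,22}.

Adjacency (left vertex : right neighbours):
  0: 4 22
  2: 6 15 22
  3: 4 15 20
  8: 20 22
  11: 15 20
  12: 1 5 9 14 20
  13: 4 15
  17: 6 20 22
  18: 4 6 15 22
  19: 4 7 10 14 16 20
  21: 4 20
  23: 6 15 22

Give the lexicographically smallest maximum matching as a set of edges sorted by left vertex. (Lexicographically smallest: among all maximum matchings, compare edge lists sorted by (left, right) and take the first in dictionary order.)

|M| = 7 (so the lex-smallest maximum matching has 7 edges)
process left vertices in ascending order; for each, take the smallest-labelled available neighbour that still permits 7 edges overall, or leave it unmatched if none does
lex-smallest matching: {0-4, 2-6, 3-15, 8-20, 12-1, 17-22, 19-7}

Lex-smallest maximum matching: {(0,4), (2,6), (3,15), (8,20), (12,1), (17,22), (19,7)}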